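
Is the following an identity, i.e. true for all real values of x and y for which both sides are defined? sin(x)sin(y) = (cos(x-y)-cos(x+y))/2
Claim: sin(x)sin(y) = (cos(x-y)-cos(x+y))/2.
Reasoning: cos(x-y) = cos(x)cos(y) + sin(x)sin(y) and cos(x+y) = cos(x)cos(y) - sin(x)sin(y). Subtracting, cos(x-y) - cos(x+y) = 2sin(x)sin(y); divide by 2.
So the two sides agree for all real values of x and y for which both sides are defined.

Conclusion: Yes, this is an identity.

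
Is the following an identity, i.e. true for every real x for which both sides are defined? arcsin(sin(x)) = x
Claim: arcsin(sin(x)) = x.
Test a specific point where both sides are defined: x = π.
LHS = arcsin(sin(x)) ≈ 0.0000
RHS = x ≈ 3.1416
Since 0.0000 ≠ 3.1416, the equation fails at this point, so it cannot hold for every real x for which both sides are defined.
arcsin only returns values in [-π/2, π/2], so arcsin(sin(x)) = x holds only for x in that interval, not for all real x.

Conclusion: No, this is NOT an identity.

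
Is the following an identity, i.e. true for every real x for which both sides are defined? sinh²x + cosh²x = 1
Claim: sinh²x + cosh²x = 1.
Test a specific point where both sides are defined: x = 4.
LHS = sinh²x + cosh²x ≈ 1490.4792
RHS = 1 ≈ 1.0000
Since 1490.4792 ≠ 1.0000, the equation fails at this point, so it cannot hold for every real x for which both sides are defined.
The correct hyperbolic identity is cosh²x - sinh²x = 1 (a difference); the sum sinh²x + cosh²x equals cosh(2x).

Conclusion: No, this is NOT an identity.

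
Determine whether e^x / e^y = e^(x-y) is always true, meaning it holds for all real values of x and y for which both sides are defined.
Claim: e^x / e^y = e^(x-y).
Reasoning: 1/e^y = e^(-y), so e^x / e^y = e^x · e^(-y) = e^(x + (-y)) = e^(x-y) by the product rule for exponents.
So the two sides agree for all real values of x and y for which both sides are defined.

Conclusion: Yes, this is an identity.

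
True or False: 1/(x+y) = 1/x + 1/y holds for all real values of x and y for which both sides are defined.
False.

Claim: 1/(x+y) = 1/x + 1/y.
Test a specific point where both sides are defined: x = 3, y = -2.
LHS = 1/(x+y) ≈ 1.0000
RHS = 1/x + 1/y ≈ -0.1667
Since 1.0000 ≠ -0.1667, the equation fails at this point, so it cannot hold for all real values of x and y for which both sides are defined.
1/x + 1/y = (x+y)/(xy), which is not 1/(x+y).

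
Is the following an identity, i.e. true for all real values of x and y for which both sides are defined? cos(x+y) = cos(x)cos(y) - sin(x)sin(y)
Claim: cos(x+y) = cos(x)cos(y) - sin(x)sin(y).
Reasoning: By Euler's formula e^(i(x+y)) = e^(ix)·e^(iy) = (cos x + i·sin x)(cos y + i·sin y). The real part of the left side is cos(x+y); the real part of the product is cos(x)cos(y) - sin(x)sin(y) (since i·i = -1).
So the two sides agree for all real values of x and y for which both sides are defined.

Conclusion: Yes, this is an identity.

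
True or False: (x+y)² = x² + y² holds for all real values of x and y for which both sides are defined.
False.

Claim: (x+y)² = x² + y².
Test a specific point where both sides are defined: x = 1/2, y = -3.
LHS = (x+y)² ≈ 6.2500
RHS = x² + y² ≈ 9.2500
Since 6.2500 ≠ 9.2500, the equation fails at this point, so it cannot hold for all real values of x and y for which both sides are defined.
The correct expansion is (x+y)² = x² + 2xy + y²; the cross term 2xy is missing.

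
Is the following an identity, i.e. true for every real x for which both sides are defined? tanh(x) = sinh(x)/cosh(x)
Claim: tanh(x) = sinh(x)/cosh(x).
Reasoning: tanh(x) is defined as sinh(x)/cosh(x) = (e^x - e^-x)/(e^x + e^-x); cosh(x) ≥ 1 is never zero, so this holds for every real x.
So the two sides agree for every real x for which both sides are defined.

Conclusion: Yes, this is an identity.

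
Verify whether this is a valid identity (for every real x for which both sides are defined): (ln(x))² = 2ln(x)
Claim: (ln(x))² = 2ln(x).
Test a specific point where both sides are defined: x = 1/2.
LHS = (ln(x))² ≈ 0.4805
RHS = 2ln(x) ≈ -1.3863
Since 0.4805 ≠ -1.3863, the equation fails at this point, so it cannot hold for every real x for which both sides are defined.
2ln(x) equals ln(x²), which is not the same as (ln x)².

Conclusion: No, this is NOT an identity.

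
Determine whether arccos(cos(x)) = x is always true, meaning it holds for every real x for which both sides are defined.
Claim: arccos(cos(x)) = x.
Test a specific point where both sides are defined: x = -π/2.
LHS = arccos(cos(x)) ≈ 1.5708
RHS = x ≈ -1.5708
Since 1.5708 ≠ -1.5708, the equation fails at this point, so it cannot hold for every real x for which both sides are defined.
arccos only returns values in [0, π], so arccos(cos(x)) = x holds only for x in that interval, not for all real x.

Conclusion: No, this is NOT an identity.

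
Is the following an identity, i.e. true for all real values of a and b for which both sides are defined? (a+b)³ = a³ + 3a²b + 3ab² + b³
Claim: (a+b)³ = a³ + 3a²b + 3ab² + b³.
Reasoning: (a+b)³ = (a+b)(a+b)² = (a+b)(a² + 2ab + b²) = a³ + 2a²b + ab² + a²b + 2ab² + b³ = a³ + 3a²b + 3ab² + b³.
So the two sides agree for all real values of a and b for which both sides are defined.

Conclusion: Yes, this is an identity.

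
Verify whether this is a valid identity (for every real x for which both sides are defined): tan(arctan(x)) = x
Yes, this is an identity.

Claim: tan(arctan(x)) = x.
Reasoning: For every real x, arctan(x) is by definition the angle in (-π/2, π/2) whose tangent equals x. Taking the tangent of that angle returns x.
So the two sides agree for every real x for which both sides are defined.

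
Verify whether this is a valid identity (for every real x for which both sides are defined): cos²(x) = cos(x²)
Claim: cos²(x) = cos(x²).
Test a specific point where both sides are defined: x = -π/6.
LHS = cos²(x) ≈ 0.7500
RHS = cos(x²) ≈ 0.9627
Since 0.7500 ≠ 0.9627, the equation fails at this point, so it cannot hold for every real x for which both sides are defined.
cos²(x) means (cos x)², squaring the output; cos(x²) squares the input. These are different functions.

Conclusion: No, this is NOT an identity.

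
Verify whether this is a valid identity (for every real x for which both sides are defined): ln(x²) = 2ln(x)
Claim: ln(x²) = 2ln(x).
Reasoning: The right side requires x > 0. For x > 0, x² = (e^(ln x))² = e^(2ln x), so ln(x²) = 2ln(x). (For x < 0 the right side is undefined, so those values are outside the claim.)
So the two sides agree for every real x for which both sides are defined.

Conclusion: Yes, this is an identity.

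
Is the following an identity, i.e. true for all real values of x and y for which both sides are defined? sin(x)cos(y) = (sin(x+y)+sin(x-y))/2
Claim: sin(x)cos(y) = (sin(x+y)+sin(x-y))/2.
Reasoning: sin(x+y) = sin(x)cos(y) + cos(x)sin(y) and sin(x-y) = sin(x)cos(y) - cos(x)sin(y). Adding, sin(x+y) + sin(x-y) = 2sin(x)cos(y); divide by 2.
So the two sides agree for all real values of x and y for which both sides are defined.

Conclusion: Yes, this is an identity.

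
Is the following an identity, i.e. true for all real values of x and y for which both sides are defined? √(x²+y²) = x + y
No, this is NOT an identity.

Claim: √(x²+y²) = x + y.
Test a specific point where both sides are defined: x = -2, y = 4.
LHS = √(x²+y²) ≈ 4.4721
RHS = x + y ≈ 2.0000
Since 4.4721 ≠ 2.0000, the equation fails at this point, so it cannot hold for all real values of x and y for which both sides are defined.
(x+y)² = x² + 2xy + y², not x² + y², so the square root does not split this way.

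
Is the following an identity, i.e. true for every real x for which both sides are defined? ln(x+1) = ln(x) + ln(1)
No, this is NOT an identity.

Claim: ln(x+1) = ln(x) + ln(1).
Test a specific point where both sides are defined: x = 3/2.
LHS = ln(x+1) ≈ 0.9163
RHS = ln(x) + ln(1) ≈ 0.4055
Since 0.9163 ≠ 0.4055, the equation fails at this point, so it cannot hold for every real x for which both sides are defined.
ln(1) = 0, so the right side is just ln(x), which differs from ln(x+1).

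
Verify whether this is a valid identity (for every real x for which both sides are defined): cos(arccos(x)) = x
Claim: cos(arccos(x)) = x.
Reasoning: For -1 ≤ x ≤ 1 (where arccos is defined), arccos(x) is by definition an angle whose cosine equals x. Taking the cosine of that angle returns x. (Note the other order, arccos(cos x) = x, is NOT an identity.)
So the two sides agree for every real x for which both sides are defined.

Conclusion: Yes, this is an identity.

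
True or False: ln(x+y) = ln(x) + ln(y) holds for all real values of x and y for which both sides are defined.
Claim: ln(x+y) = ln(x) + ln(y).
Test a specific point where both sides are defined: x = 3/2, y = 1/2.
LHS = ln(x+y) ≈ 0.6931
RHS = ln(x) + ln(y) ≈ -0.2877
Since 0.6931 ≠ -0.2877, the equation fails at this point, so it cannot hold for all real values of x and y for which both sides are defined.
ln(x) + ln(y) = ln(xy), not ln(x+y).

Conclusion: False.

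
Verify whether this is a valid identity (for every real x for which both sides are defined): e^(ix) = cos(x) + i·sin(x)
Yes, this is an identity.

Claim: e^(ix) = cos(x) + i·sin(x).
Reasoning: Euler's formula. Expand e^(ix) = Σ (ix)^k / k!. Since i² = -1, the even-k terms are Σ (-1)^m x^(2m)/(2m)! = cos(x) and the odd-k terms are i · Σ (-1)^m x^(2m+1)/(2m+1)! = i·sin(x).
So the two sides agree for every real x for which both sides are defined.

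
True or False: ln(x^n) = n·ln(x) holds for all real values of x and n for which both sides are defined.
True.

Claim: ln(x^n) = n·ln(x).
Reasoning: The right side requires x > 0. For x > 0, x^n = (e^(ln x))^n = e^(n·ln x), so taking ln of both sides gives ln(x^n) = n·ln(x).
So the two sides agree for all real values of x and n for which both sides are defined.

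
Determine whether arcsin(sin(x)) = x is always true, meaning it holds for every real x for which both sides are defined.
No, this is NOT an identity.

Claim: arcsin(sin(x)) = x.
Test a specific point where both sides are defined: x = 3π/4.
LHS = arcsin(sin(x)) ≈ 0.7854
RHS = x ≈ 2.3562
Since 0.7854 ≠ 2.3562, the equation fails at this point, so it cannot hold for every real x for which both sides are defined.
arcsin only returns values in [-π/2, π/2], so arcsin(sin(x)) = x holds only for x in that interval, not for all real x.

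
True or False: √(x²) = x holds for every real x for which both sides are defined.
False.

Claim: √(x²) = x.
Test a specific point where both sides are defined: x = -2.
LHS = √(x²) ≈ 2.0000
RHS = x ≈ -2.0000
Since 2.0000 ≠ -2.0000, the equation fails at this point, so it cannot hold for every real x for which both sides are defined.
√(x²) = |x|, which differs from x whenever x < 0 (both sides are defined for every real x).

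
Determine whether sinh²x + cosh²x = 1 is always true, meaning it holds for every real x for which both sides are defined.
No, this is NOT an identity.

Claim: sinh²x + cosh²x = 1.
Test a specific point where both sides are defined: x = 4.
LHS = sinh²x + cosh²x ≈ 1490.4792
RHS = 1 ≈ 1.0000
Since 1490.4792 ≠ 1.0000, the equation fails at this point, so it cannot hold for every real x for which both sides are defined.
The correct hyperbolic identity is cosh²x - sinh²x = 1 (a difference); the sum sinh²x + cosh²x equals cosh(2x).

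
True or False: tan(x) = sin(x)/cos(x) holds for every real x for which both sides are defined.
Claim: tan(x) = sin(x)/cos(x).
Reasoning: For an angle x whose terminal point on the unit circle is (cos x, sin x), tan(x) is defined as the ratio (second coordinate)/(first coordinate) = sin(x)/cos(x), wherever cos(x) ≠ 0.
So the two sides agree for every real x for which both sides are defined.

Conclusion: True.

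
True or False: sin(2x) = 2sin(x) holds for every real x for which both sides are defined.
Claim: sin(2x) = 2sin(x).
Test a specific point where both sides are defined: x = -π/3.
LHS = sin(2x) ≈ -0.8660
RHS = 2sin(x) ≈ -1.7321
Since -0.8660 ≠ -1.7321, the equation fails at this point, so it cannot hold for every real x for which both sides are defined.
The correct double-angle formula is sin(2x) = 2sin(x)cos(x).

Conclusion: False.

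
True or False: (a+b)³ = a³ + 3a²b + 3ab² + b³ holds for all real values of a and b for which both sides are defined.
Claim: (a+b)³ = a³ + 3a²b + 3ab² + b³.
Reasoning: (a+b)³ = (a+b)(a+b)² = (a+b)(a² + 2ab + b²) = a³ + 2a²b + ab² + a²b + 2ab² + b³ = a³ + 3a²b + 3ab² + b³.
So the two sides agree for all real values of a and b for which both sides are defined.

Conclusion: True.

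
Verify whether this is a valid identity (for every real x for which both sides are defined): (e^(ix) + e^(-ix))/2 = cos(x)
Yes, this is an identity.

Claim: (e^(ix) + e^(-ix))/2 = cos(x).
Reasoning: By Euler's formula e^(ix) = cos(x) + i·sin(x) and e^(-ix) = cos(x) - i·sin(x). Adding cancels the sine terms: e^(ix) + e^(-ix) = 2cos(x); divide by 2.
So the two sides agree for every real x for which both sides are defined.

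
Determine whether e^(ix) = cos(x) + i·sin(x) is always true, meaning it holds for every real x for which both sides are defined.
Claim: e^(ix) = cos(x) + i·sin(x).
Reasoning: Euler's formula. Expand e^(ix) = Σ (ix)^k / k!. Since i² = -1, the even-k terms are Σ (-1)^m x^(2m)/(2m)! = cos(x) and the odd-k terms are i · Σ (-1)^m x^(2m+1)/(2m+1)! = i·sin(x).
So the two sides agree for every real x for which both sides are defined.

Conclusion: Yes, this is an identity.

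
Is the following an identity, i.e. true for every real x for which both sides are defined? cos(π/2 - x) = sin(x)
Claim: cos(π/2 - x) = sin(x).
Reasoning: Use cos(u - v) = cos(u)cos(v) + sin(u)sin(v) with u = π/2, v = x: cos(π/2)cos(x) + sin(π/2)sin(x) = 0·cos(x) + 1·sin(x) = sin(x).
So the two sides agree for every real x for which both sides are defined.

Conclusion: Yes, this is an identity.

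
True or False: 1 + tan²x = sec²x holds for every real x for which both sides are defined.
True.

Claim: 1 + tan²x = sec²x.
Reasoning: Start from sin²x + cos²x = 1 and divide every term by cos²x (allowed wherever tan x and sec x are defined): tan²x + 1 = 1/cos²x = sec²x.
So the two sides agree for every real x for which both sides are defined.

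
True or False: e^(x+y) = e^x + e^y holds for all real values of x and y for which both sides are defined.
Claim: e^(x+y) = e^x + e^y.
Test a specific point where both sides are defined: x = 1/2, y = 2.
LHS = e^(x+y) ≈ 12.1825
RHS = e^x + e^y ≈ 9.0378
Since 12.1825 ≠ 9.0378, the equation fails at this point, so it cannot hold for all real values of x and y for which both sides are defined.
The correct rule is e^(x+y) = e^x · e^y (a product, not a sum).

Conclusion: False.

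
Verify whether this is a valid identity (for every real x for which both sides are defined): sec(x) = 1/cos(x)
Yes, this is an identity.

Claim: sec(x) = 1/cos(x).
Reasoning: sec(x) is by definition the reciprocal of cos(x), wherever cos(x) ≠ 0.
So the two sides agree for every real x for which both sides are defined.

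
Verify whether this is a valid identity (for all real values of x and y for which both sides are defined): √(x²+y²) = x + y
Claim: √(x²+y²) = x + y.
Test a specific point where both sides are defined: x = 3/2, y = -1.
LHS = √(x²+y²) ≈ 1.8028
RHS = x + y ≈ 0.5000
Since 1.8028 ≠ 0.5000, the equation fails at this point, so it cannot hold for all real values of x and y for which both sides are defined.
(x+y)² = x² + 2xy + y², not x² + y², so the square root does not split this way.

Conclusion: No, this is NOT an identity.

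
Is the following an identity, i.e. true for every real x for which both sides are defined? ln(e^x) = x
Yes, this is an identity.

Claim: ln(e^x) = x.
Reasoning: ln is the inverse of the exponential: ln(e^x) asks for the exponent p with e^p = e^x, and since e^p is one-to-one that exponent is p = x.
So the two sides agree for every real x for which both sides are defined.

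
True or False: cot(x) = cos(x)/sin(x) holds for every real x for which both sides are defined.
Claim: cot(x) = cos(x)/sin(x).
Reasoning: cot(x) is defined as 1/tan(x) = 1/(sin(x)/cos(x)) = cos(x)/sin(x), wherever sin(x) ≠ 0.
So the two sides agree for every real x for which both sides are defined.

Conclusion: True.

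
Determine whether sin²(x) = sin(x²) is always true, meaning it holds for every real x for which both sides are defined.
No, this is NOT an identity.

Claim: sin²(x) = sin(x²).
Test a specific point where both sides are defined: x = -π/2.
LHS = sin²(x) ≈ 1.0000
RHS = sin(x²) ≈ 0.6243
Since 1.0000 ≠ 0.6243, the equation fails at this point, so it cannot hold for every real x for which both sides are defined.
sin²(x) means (sin x)², squaring the output; sin(x²) squares the input. These are different functions.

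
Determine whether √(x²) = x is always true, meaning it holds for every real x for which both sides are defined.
Claim: √(x²) = x.
Test a specific point where both sides are defined: x = -1.
LHS = √(x²) ≈ 1.0000
RHS = x ≈ -1.0000
Since 1.0000 ≠ -1.0000, the equation fails at this point, so it cannot hold for every real x for which both sides are defined.
√(x²) = |x|, which differs from x whenever x < 0 (both sides are defined for every real x).

Conclusion: No, this is NOT an identity.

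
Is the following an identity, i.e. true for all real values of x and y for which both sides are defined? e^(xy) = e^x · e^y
Claim: e^(xy) = e^x · e^y.
Test a specific point where both sides are defined: x = 1, y = 2.
LHS = e^(xy) ≈ 7.3891
RHS = e^x · e^y ≈ 20.0855
Since 7.3891 ≠ 20.0855, the equation fails at this point, so it cannot hold for all real values of x and y for which both sides are defined.
e^x · e^y = e^(x+y), not e^(xy).

Conclusion: No, this is NOT an identity.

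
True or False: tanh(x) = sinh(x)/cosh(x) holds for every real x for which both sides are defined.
Claim: tanh(x) = sinh(x)/cosh(x).
Reasoning: tanh(x) is defined as sinh(x)/cosh(x) = (e^x - e^-x)/(e^x + e^-x); cosh(x) ≥ 1 is never zero, so this holds for every real x.
So the two sides agree for every real x for which both sides are defined.

Conclusion: True.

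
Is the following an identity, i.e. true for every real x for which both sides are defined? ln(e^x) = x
Yes, this is an identity.

Claim: ln(e^x) = x.
Reasoning: ln is the inverse of the exponential: ln(e^x) asks for the exponent p with e^p = e^x, and since e^p is one-to-one that exponent is p = x.
So the two sides agree for every real x for which both sides are defined.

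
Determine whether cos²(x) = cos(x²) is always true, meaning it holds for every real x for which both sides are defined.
No, this is NOT an identity.

Claim: cos²(x) = cos(x²).
Test a specific point where both sides are defined: x = 2π/3.
LHS = cos²(x) ≈ 0.2500
RHS = cos(x²) ≈ -0.3202
Since 0.2500 ≠ -0.3202, the equation fails at this point, so it cannot hold for every real x for which both sides are defined.
cos²(x) means (cos x)², squaring the output; cos(x²) squares the input. These are different functions.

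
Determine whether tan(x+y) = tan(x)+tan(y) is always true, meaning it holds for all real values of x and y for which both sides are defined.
Claim: tan(x+y) = tan(x)+tan(y).
Test a specific point where both sides are defined: x = π/4, y = 2π/3.
LHS = tan(x+y) ≈ -0.2679
RHS = tan(x)+tan(y) ≈ -0.7321
Since -0.2679 ≠ -0.7321, the equation fails at this point, so it cannot hold for all real values of x and y for which both sides are defined.
The correct formula is tan(x+y) = (tan(x) + tan(y))/(1 - tan(x)tan(y)).

Conclusion: No, this is NOT an identity.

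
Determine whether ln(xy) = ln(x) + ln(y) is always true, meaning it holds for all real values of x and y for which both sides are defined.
Yes, this is an identity.

Claim: ln(xy) = ln(x) + ln(y).
Reasoning: Both sides are simultaneously defined only when x, y > 0. Write x = e^p, y = e^q (p = ln x, q = ln y). Then xy = e^p · e^q = e^(p+q), so ln(xy) = p + q = ln(x) + ln(y).
So the two sides agree for all real values of x and y for which both sides are defined.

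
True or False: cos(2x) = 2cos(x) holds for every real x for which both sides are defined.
Claim: cos(2x) = 2cos(x).
Test a specific point where both sides are defined: x = -π/4.
LHS = cos(2x) ≈ 0.0000
RHS = 2cos(x) ≈ 1.4142
Since 0.0000 ≠ 1.4142, the equation fails at this point, so it cannot hold for every real x for which both sides are defined.
The correct double-angle formula is cos(2x) = cos²x - sin²x.

Conclusion: False.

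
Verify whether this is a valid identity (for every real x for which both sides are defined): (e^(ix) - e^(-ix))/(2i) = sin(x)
Yes, this is an identity.

Claim: (e^(ix) - e^(-ix))/(2i) = sin(x).
Reasoning: By Euler's formula e^(ix) = cos(x) + i·sin(x) and e^(-ix) = cos(x) - i·sin(x). Subtracting cancels the cosine terms: e^(ix) - e^(-ix) = 2i·sin(x); divide by 2i.
So the two sides agree for every real x for which both sides are defined.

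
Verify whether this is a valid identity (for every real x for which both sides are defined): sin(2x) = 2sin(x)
No, this is NOT an identity.

Claim: sin(2x) = 2sin(x).
Test a specific point where both sides are defined: x = 2π/3.
LHS = sin(2x) ≈ -0.8660
RHS = 2sin(x) ≈ 1.7321
Since -0.8660 ≠ 1.7321, the equation fails at this point, so it cannot hold for every real x for which both sides are defined.
The correct double-angle formula is sin(2x) = 2sin(x)cos(x).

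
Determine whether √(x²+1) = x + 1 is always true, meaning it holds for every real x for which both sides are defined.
Claim: √(x²+1) = x + 1.
Test a specific point where both sides are defined: x = 5.
LHS = √(x²+1) ≈ 5.0990
RHS = x + 1 ≈ 6.0000
Since 5.0990 ≠ 6.0000, the equation fails at this point, so it cannot hold for every real x for which both sides are defined.
(x+1)² = x² + 2x + 1 ≠ x² + 1 unless x = 0.

Conclusion: No, this is NOT an identity.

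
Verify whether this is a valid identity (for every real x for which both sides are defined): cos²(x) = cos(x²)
No, this is NOT an identity.

Claim: cos²(x) = cos(x²).
Test a specific point where both sides are defined: x = -π/2.
LHS = cos²(x) ≈ 0.0000
RHS = cos(x²) ≈ -0.7812
Since 0.0000 ≠ -0.7812, the equation fails at this point, so it cannot hold for every real x for which both sides are defined.
cos²(x) means (cos x)², squaring the output; cos(x²) squares the input. These are different functions.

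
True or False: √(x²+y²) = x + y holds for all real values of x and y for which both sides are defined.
Claim: √(x²+y²) = x + y.
Test a specific point where both sides are defined: x = 5, y = -1.
LHS = √(x²+y²) ≈ 5.0990
RHS = x + y ≈ 4.0000
Since 5.0990 ≠ 4.0000, the equation fails at this point, so it cannot hold for all real values of x and y for which both sides are defined.
(x+y)² = x² + 2xy + y², not x² + y², so the square root does not split this way.

Conclusion: False.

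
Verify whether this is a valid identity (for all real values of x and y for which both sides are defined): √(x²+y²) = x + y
No, this is NOT an identity.

Claim: √(x²+y²) = x + y.
Test a specific point where both sides are defined: x = 1/2, y = 1/2.
LHS = √(x²+y²) ≈ 0.7071
RHS = x + y ≈ 1.0000
Since 0.7071 ≠ 1.0000, the equation fails at this point, so it cannot hold for all real values of x and y for which both sides are defined.
(x+y)² = x² + 2xy + y², not x² + y², so the square root does not split this way.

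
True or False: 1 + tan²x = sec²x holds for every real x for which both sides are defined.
True.

Claim: 1 + tan²x = sec²x.
Reasoning: Start from sin²x + cos²x = 1 and divide every term by cos²x (allowed wherever tan x and sec x are defined): tan²x + 1 = 1/cos²x = sec²x.
So the two sides agree for every real x for which both sides are defined.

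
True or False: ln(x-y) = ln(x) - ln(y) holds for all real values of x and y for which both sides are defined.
Claim: ln(x-y) = ln(x) - ln(y).
Test a specific point where both sides are defined: x = 1, y = 1/2.
LHS = ln(x-y) ≈ -0.6931
RHS = ln(x) - ln(y) ≈ 0.6931
Since -0.6931 ≠ 0.6931, the equation fails at this point, so it cannot hold for all real values of x and y for which both sides are defined.
ln(x) - ln(y) = ln(x/y), not ln(x-y).

Conclusion: False.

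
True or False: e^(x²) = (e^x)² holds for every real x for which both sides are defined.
False.

Claim: e^(x²) = (e^x)².
Test a specific point where both sides are defined: x = 3/2.
LHS = e^(x²) ≈ 9.4877
RHS = (e^x)² ≈ 20.0855
Since 9.4877 ≠ 20.0855, the equation fails at this point, so it cannot hold for every real x for which both sides are defined.
(e^x)² = e^(2x), and 2x ≠ x² in general.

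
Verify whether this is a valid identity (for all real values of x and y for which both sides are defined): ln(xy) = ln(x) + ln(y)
Yes, this is an identity.

Claim: ln(xy) = ln(x) + ln(y).
Reasoning: Both sides are simultaneously defined only when x, y > 0. Write x = e^p, y = e^q (p = ln x, q = ln y). Then xy = e^p · e^q = e^(p+q), so ln(xy) = p + q = ln(x) + ln(y).
So the two sides agree for all real values of x and y for which both sides are defined.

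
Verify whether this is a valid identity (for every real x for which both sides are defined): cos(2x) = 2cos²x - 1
Claim: cos(2x) = 2cos²x - 1.
Reasoning: cos(2x) = cos²x - sin²x. Replace sin²x by 1 - cos²x: cos²x - (1 - cos²x) = 2cos²x - 1.
So the two sides agree for every real x for which both sides are defined.

Conclusion: Yes, this is an identity.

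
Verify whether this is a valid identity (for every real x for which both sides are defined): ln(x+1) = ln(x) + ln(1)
Claim: ln(x+1) = ln(x) + ln(1).
Test a specific point where both sides are defined: x = 3/2.
LHS = ln(x+1) ≈ 0.9163
RHS = ln(x) + ln(1) ≈ 0.4055
Since 0.9163 ≠ 0.4055, the equation fails at this point, so it cannot hold for every real x for which both sides are defined.
ln(1) = 0, so the right side is just ln(x), which differs from ln(x+1).

Conclusion: No, this is NOT an identity.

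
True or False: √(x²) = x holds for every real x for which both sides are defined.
Claim: √(x²) = x.
Test a specific point where both sides are defined: x = -1.
LHS = √(x²) ≈ 1.0000
RHS = x ≈ -1.0000
Since 1.0000 ≠ -1.0000, the equation fails at this point, so it cannot hold for every real x for which both sides are defined.
√(x²) = |x|, which differs from x whenever x < 0 (both sides are defined for every real x).

Conclusion: False.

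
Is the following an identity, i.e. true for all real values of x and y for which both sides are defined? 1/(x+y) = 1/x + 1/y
Claim: 1/(x+y) = 1/x + 1/y.
Test a specific point where both sides are defined: x = 1/2, y = 3/2.
LHS = 1/(x+y) ≈ 0.5000
RHS = 1/x + 1/y ≈ 2.6667
Since 0.5000 ≠ 2.6667, the equation fails at this point, so it cannot hold for all real values of x and y for which both sides are defined.
1/x + 1/y = (x+y)/(xy), which is not 1/(x+y).

Conclusion: No, this is NOT an identity.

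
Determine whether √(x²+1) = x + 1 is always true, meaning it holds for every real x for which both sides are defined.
Claim: √(x²+1) = x + 1.
Test a specific point where both sides are defined: x = -1.
LHS = √(x²+1) ≈ 1.4142
RHS = x + 1 ≈ 0.0000
Since 1.4142 ≠ 0.0000, the equation fails at this point, so it cannot hold for every real x for which both sides are defined.
(x+1)² = x² + 2x + 1 ≠ x² + 1 unless x = 0.

Conclusion: No, this is NOT an identity.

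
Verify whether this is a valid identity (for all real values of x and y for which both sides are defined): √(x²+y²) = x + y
No, this is NOT an identity.

Claim: √(x²+y²) = x + y.
Test a specific point where both sides are defined: x = 1, y = 2.
LHS = √(x²+y²) ≈ 2.2361
RHS = x + y ≈ 3.0000
Since 2.2361 ≠ 3.0000, the equation fails at this point, so it cannot hold for all real values of x and y for which both sides are defined.
(x+y)² = x² + 2xy + y², not x² + y², so the square root does not split this way.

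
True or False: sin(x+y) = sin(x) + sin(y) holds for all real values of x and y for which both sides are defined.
False.

Claim: sin(x+y) = sin(x) + sin(y).
Test a specific point where both sides are defined: x = π, y = 2π/3.
LHS = sin(x+y) ≈ -0.8660
RHS = sin(x) + sin(y) ≈ 0.8660
Since -0.8660 ≠ 0.8660, the equation fails at this point, so it cannot hold for all real values of x and y for which both sides are defined.
The correct expansion is sin(x+y) = sin(x)cos(y) + cos(x)sin(y); sine is not additive.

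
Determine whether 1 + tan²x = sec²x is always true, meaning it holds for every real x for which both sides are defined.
Yes, this is an identity.

Claim: 1 + tan²x = sec²x.
Reasoning: Start from sin²x + cos²x = 1 and divide every term by cos²x (allowed wherever tan x and sec x are defined): tan²x + 1 = 1/cos²x = sec²x.
So the two sides agree for every real x for which both sides are defined.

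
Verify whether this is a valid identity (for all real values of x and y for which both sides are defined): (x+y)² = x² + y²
No, this is NOT an identity.

Claim: (x+y)² = x² + y².
Test a specific point where both sides are defined: x = -2, y = 3.
LHS = (x+y)² ≈ 1.0000
RHS = x² + y² ≈ 13.0000
Since 1.0000 ≠ 13.0000, the equation fails at this point, so it cannot hold for all real values of x and y for which both sides are defined.
The correct expansion is (x+y)² = x² + 2xy + y²; the cross term 2xy is missing.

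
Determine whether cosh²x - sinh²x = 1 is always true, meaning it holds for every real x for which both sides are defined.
Yes, this is an identity.

Claim: cosh²x - sinh²x = 1.
Reasoning: With cosh(x) = (e^x + e^-x)/2 and sinh(x) = (e^x - e^-x)/2: cosh²x = (e^(2x) + 2 + e^(-2x))/4 and sinh²x = (e^(2x) - 2 + e^(-2x))/4. Subtracting leaves 4/4 = 1.
So the two sides agree for every real x for which both sides are defined.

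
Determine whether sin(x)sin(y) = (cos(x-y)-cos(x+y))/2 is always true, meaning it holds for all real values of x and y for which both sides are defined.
Yes, this is an identity.

Claim: sin(x)sin(y) = (cos(x-y)-cos(x+y))/2.
Reasoning: cos(x-y) = cos(x)cos(y) + sin(x)sin(y) and cos(x+y) = cos(x)cos(y) - sin(x)sin(y). Subtracting, cos(x-y) - cos(x+y) = 2sin(x)sin(y); divide by 2.
So the two sides agree for all real values of x and y for which both sides are defined.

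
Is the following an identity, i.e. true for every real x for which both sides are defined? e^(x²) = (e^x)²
Claim: e^(x²) = (e^x)².
Test a specific point where both sides are defined: x = 3/2.
LHS = e^(x²) ≈ 9.4877
RHS = (e^x)² ≈ 20.0855
Since 9.4877 ≠ 20.0855, the equation fails at this point, so it cannot hold for every real x for which both sides are defined.
(e^x)² = e^(2x), and 2x ≠ x² in general.

Conclusion: No, this is NOT an identity.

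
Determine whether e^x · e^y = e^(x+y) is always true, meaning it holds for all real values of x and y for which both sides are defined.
Yes, this is an identity.

Claim: e^x · e^y = e^(x+y).
Reasoning: This is the law of exponents for a common base: multiplying powers adds exponents. E.g. from the series, (Σ x^j/j!)(Σ y^k/k!) = Σ_m (Σ_{j+k=m} x^j y^k/(j!k!)) = Σ_m (x+y)^m/m! by the binomial theorem.
So the two sides agree for all real values of x and y for which both sides are defined.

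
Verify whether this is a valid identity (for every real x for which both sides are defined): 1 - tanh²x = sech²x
Claim: 1 - tanh²x = sech²x.
Reasoning: Divide cosh²x - sinh²x = 1 through by cosh²x (never zero): 1 - tanh²x = 1/cosh²x = sech²x.
So the two sides agree for every real x for which both sides are defined.

Conclusion: Yes, this is an identity.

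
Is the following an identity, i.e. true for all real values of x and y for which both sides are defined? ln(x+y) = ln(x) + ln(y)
No, this is NOT an identity.

Claim: ln(x+y) = ln(x) + ln(y).
Test a specific point where both sides are defined: x = 1/2, y = 3.
LHS = ln(x+y) ≈ 1.2528
RHS = ln(x) + ln(y) ≈ 0.4055
Since 1.2528 ≠ 0.4055, the equation fails at this point, so it cannot hold for all real values of x and y for which both sides are defined.
ln(x) + ln(y) = ln(xy), not ln(x+y).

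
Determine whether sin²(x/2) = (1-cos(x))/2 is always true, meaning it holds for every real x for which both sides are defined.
Yes, this is an identity.

Claim: sin²(x/2) = (1-cos(x))/2.
Reasoning: Use cos(2θ) = 1 - 2sin²θ with θ = x/2: cos(x) = 1 - 2sin²(x/2). Solving for sin²(x/2) gives (1 - cos(x))/2.
So the two sides agree for every real x for which both sides are defined.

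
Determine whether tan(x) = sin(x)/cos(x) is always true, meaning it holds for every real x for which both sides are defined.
Yes, this is an identity.

Claim: tan(x) = sin(x)/cos(x).
Reasoning: For an angle x whose terminal point on the unit circle is (cos x, sin x), tan(x) is defined as the ratio (second coordinate)/(first coordinate) = sin(x)/cos(x), wherever cos(x) ≠ 0.
So the two sides agree for every real x for which both sides are defined.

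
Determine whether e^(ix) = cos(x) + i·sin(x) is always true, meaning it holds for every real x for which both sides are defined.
Yes, this is an identity.

Claim: e^(ix) = cos(x) + i·sin(x).
Reasoning: Euler's formula. Expand e^(ix) = Σ (ix)^k / k!. Since i² = -1, the even-k terms are Σ (-1)^m x^(2m)/(2m)! = cos(x) and the odd-k terms are i · Σ (-1)^m x^(2m+1)/(2m+1)! = i·sin(x).
So the two sides agree for every real x for which both sides are defined.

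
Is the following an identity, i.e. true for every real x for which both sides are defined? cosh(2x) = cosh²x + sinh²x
Claim: cosh(2x) = cosh²x + sinh²x.
Reasoning: cosh²x = (e^(2x) + 2 + e^(-2x))/4 and sinh²x = (e^(2x) - 2 + e^(-2x))/4. Adding gives (2e^(2x) + 2e^(-2x))/4 = (e^(2x) + e^(-2x))/2 = cosh(2x).
So the two sides agree for every real x for which both sides are defined.

Conclusion: Yes, this is an identity.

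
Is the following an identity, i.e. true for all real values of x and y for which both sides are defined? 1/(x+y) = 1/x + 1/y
Claim: 1/(x+y) = 1/x + 1/y.
Test a specific point where both sides are defined: x = -1, y = 2.
LHS = 1/(x+y) ≈ 1.0000
RHS = 1/x + 1/y ≈ -0.5000
Since 1.0000 ≠ -0.5000, the equation fails at this point, so it cannot hold for all real values of x and y for which both sides are defined.
1/x + 1/y = (x+y)/(xy), which is not 1/(x+y).

Conclusion: No, this is NOT an identity.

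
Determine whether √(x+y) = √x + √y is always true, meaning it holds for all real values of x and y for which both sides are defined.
No, this is NOT an identity.

Claim: √(x+y) = √x + √y.
Test a specific point where both sides are defined: x = 1/2, y = 3.
LHS = √(x+y) ≈ 1.8708
RHS = √x + √y ≈ 2.4392
Since 1.8708 ≠ 2.4392, the equation fails at this point, so it cannot hold for all real values of x and y for which both sides are defined.
Squaring the right side gives x + 2√(xy) + y, not x + y.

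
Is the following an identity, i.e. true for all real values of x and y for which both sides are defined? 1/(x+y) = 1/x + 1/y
Claim: 1/(x+y) = 1/x + 1/y.
Test a specific point where both sides are defined: x = 3, y = 3/2.
LHS = 1/(x+y) ≈ 0.2222
RHS = 1/x + 1/y ≈ 1.0000
Since 0.2222 ≠ 1.0000, the equation fails at this point, so it cannot hold for all real values of x and y for which both sides are defined.
1/x + 1/y = (x+y)/(xy), which is not 1/(x+y).

Conclusion: No, this is NOT an identity.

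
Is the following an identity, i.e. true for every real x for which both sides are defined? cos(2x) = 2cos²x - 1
Claim: cos(2x) = 2cos²x - 1.
Reasoning: cos(2x) = cos²x - sin²x. Replace sin²x by 1 - cos²x: cos²x - (1 - cos²x) = 2cos²x - 1.
So the two sides agree for every real x for which both sides are defined.

Conclusion: Yes, this is an identity.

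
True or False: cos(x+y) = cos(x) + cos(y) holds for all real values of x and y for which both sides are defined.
Claim: cos(x+y) = cos(x) + cos(y).
Test a specific point where both sides are defined: x = π/6, y = π/6.
LHS = cos(x+y) ≈ 0.5000
RHS = cos(x) + cos(y) ≈ 1.7321
Since 0.5000 ≠ 1.7321, the equation fails at this point, so it cannot hold for all real values of x and y for which both sides are defined.
The correct expansion is cos(x+y) = cos(x)cos(y) - sin(x)sin(y); cosine is not additive.

Conclusion: False.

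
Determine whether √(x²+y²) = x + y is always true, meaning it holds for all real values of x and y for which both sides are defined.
No, this is NOT an identity.

Claim: √(x²+y²) = x + y.
Test a specific point where both sides are defined: x = -1, y = 1/2.
LHS = √(x²+y²) ≈ 1.1180
RHS = x + y ≈ -0.5000
Since 1.1180 ≠ -0.5000, the equation fails at this point, so it cannot hold for all real values of x and y for which both sides are defined.
(x+y)² = x² + 2xy + y², not x² + y², so the square root does not split this way.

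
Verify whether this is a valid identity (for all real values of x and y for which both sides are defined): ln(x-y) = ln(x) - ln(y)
Claim: ln(x-y) = ln(x) - ln(y).
Test a specific point where both sides are defined: x = 2, y = 1.
LHS = ln(x-y) ≈ 0.0000
RHS = ln(x) - ln(y) ≈ 0.6931
Since 0.0000 ≠ 0.6931, the equation fails at this point, so it cannot hold for all real values of x and y for which both sides are defined.
ln(x) - ln(y) = ln(x/y), not ln(x-y).

Conclusion: No, this is NOT an identity.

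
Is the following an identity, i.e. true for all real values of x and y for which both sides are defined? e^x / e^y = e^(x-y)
Claim: e^x / e^y = e^(x-y).
Reasoning: 1/e^y = e^(-y), so e^x / e^y = e^x · e^(-y) = e^(x + (-y)) = e^(x-y) by the product rule for exponents.
So the two sides agree for all real values of x and y for which both sides are defined.

Conclusion: Yes, this is an identity.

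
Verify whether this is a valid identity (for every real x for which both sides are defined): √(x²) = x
Claim: √(x²) = x.
Test a specific point where both sides are defined: x = -2.
LHS = √(x²) ≈ 2.0000
RHS = x ≈ -2.0000
Since 2.0000 ≠ -2.0000, the equation fails at this point, so it cannot hold for every real x for which both sides are defined.
√(x²) = |x|, which differs from x whenever x < 0 (both sides are defined for every real x).

Conclusion: No, this is NOT an identity.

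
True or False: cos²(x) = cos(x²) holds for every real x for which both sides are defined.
False.

Claim: cos²(x) = cos(x²).
Test a specific point where both sides are defined: x = π/2.
LHS = cos²(x) ≈ 0.0000
RHS = cos(x²) ≈ -0.7812
Since 0.0000 ≠ -0.7812, the equation fails at this point, so it cannot hold for every real x for which both sides are defined.
cos²(x) means (cos x)², squaring the output; cos(x²) squares the input. These are different functions.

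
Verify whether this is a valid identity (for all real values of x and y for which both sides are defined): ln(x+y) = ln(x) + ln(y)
No, this is NOT an identity.

Claim: ln(x+y) = ln(x) + ln(y).
Test a specific point where both sides are defined: x = 5, y = 1.
LHS = ln(x+y) ≈ 1.7918
RHS = ln(x) + ln(y) ≈ 1.6094
Since 1.7918 ≠ 1.6094, the equation fails at this point, so it cannot hold for all real values of x and y for which both sides are defined.
ln(x) + ln(y) = ln(xy), not ln(x+y).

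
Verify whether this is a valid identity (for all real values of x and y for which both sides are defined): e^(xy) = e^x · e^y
Claim: e^(xy) = e^x · e^y.
Test a specific point where both sides are defined: x = -1, y = -3.
LHS = e^(xy) ≈ 20.0855
RHS = e^x · e^y ≈ 0.0183
Since 20.0855 ≠ 0.0183, the equation fails at this point, so it cannot hold for all real values of x and y for which both sides are defined.
e^x · e^y = e^(x+y), not e^(xy).

Conclusion: No, this is NOT an identity.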